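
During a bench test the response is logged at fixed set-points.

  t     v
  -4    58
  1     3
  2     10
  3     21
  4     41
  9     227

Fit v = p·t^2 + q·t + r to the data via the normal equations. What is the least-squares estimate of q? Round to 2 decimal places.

q = -2.12

With design matrix X, XᵀX = [[7171, 765, 127]; [765, 127, 15]; [127, 15, 6]] and Xᵀv = [20203, 2061, 360]ᵀ.
Inverting the 3×3 Gram matrix, [p, q, r]ᵀ = [10167/3368, -1278969/602872, 424337/301436]ᵀ.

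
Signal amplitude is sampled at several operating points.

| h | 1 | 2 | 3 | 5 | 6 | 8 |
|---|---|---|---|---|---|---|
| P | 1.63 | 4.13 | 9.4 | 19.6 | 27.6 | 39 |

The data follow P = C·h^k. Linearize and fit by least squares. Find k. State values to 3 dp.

k = 1.568

Linearized form: ln P = k·ln h + ln C. From the 6 transformed points,
Σln h = 7.2724, Σ(ln h)² = 11.8122, Σln P = 14.1045, Σln h·ln P = 21.7966.
Equations: 11.8122·k + 7.2724·ln C = 21.7966;  7.2724·k + 6·ln C = 14.1045.
Slope k = (n·Σln h·ln P − Σln h·Σln P)/(n·Σ(ln h)² − (Σln h)²) = (6·21.7966 − 7.2724·14.1045)/17.9853 = 1.56829; ln C = (Σln P − k·Σln h)/n = 0.44988.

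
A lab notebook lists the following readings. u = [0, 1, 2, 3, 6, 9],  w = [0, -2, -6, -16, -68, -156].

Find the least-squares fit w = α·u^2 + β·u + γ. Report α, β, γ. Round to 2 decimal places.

α = -2.01, β = 0.78, γ = -0.16

Compute the Gram sums: Σu^2·u^2 = 7955, Σu^2·u = 981, Σu^2 = 131, Σu·u = 131, Σu = 21, Σ1 = 6.
And Σu^2·w = -15254, Σu·w = -1874, Σw = -248.
Inverting the 3×3 Gram matrix, [α, β, γ]ᵀ = [-6019/2992, 1067/1360, -147/935]ᵀ.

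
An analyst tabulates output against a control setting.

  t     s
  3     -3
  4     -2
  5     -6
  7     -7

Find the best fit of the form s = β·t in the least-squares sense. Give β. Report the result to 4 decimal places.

With design matrix M, MᵀM = [[99]] and Mᵀs = [-96]ᵀ.
Hence β = -96 / 99 ≈ -0.969697.

β = -0.9697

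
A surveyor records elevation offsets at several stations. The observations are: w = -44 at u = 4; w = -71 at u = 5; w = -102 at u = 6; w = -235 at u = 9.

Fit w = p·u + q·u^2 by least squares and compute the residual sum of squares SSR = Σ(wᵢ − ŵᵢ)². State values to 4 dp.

SSR = 0.7086

The normal system MᵀM·[p, q]ᵀ = Mᵀw is [[158, 1134]; [1134, 8738]]·[p, q]ᵀ = [-3258, -25186]ᵀ.
det = 158·8738 − 1134² = 94648.
p = ((-3258)·8738 − 1134·(-25186))/94648 = 11565/11831; q = (158·(-25186) − 1134·(-3258))/94648 = -35602/11831.
Residuals: 2808/11831, -7776/11831, 5520/11831, -608/11831; SSR = 8384/11831.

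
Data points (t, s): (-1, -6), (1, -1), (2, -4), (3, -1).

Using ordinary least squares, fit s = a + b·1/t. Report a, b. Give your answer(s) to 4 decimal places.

Sums needed: Σ1 = 4, Σ1/t = 5/6, Σ1/t·1/t = 85/36.
Right-hand side: Σs = -12, Σ1/t·s = 8/3.
XᵀX·[a, b]ᵀ = Xᵀs becomes [[4, 5/6]; [5/6, 85/36]]·[a, b]ᵀ = [-12, 8/3]ᵀ.
Δ = 4·(85/36) − (5/6)² = 35/4.
a = ((-12)·(85/36) − (5/6)·(8/3))/(35/4) = -220/63; b = (4·(8/3) − (5/6)·(-12))/(35/4) = 248/105.

a = -3.4921, b = 2.3619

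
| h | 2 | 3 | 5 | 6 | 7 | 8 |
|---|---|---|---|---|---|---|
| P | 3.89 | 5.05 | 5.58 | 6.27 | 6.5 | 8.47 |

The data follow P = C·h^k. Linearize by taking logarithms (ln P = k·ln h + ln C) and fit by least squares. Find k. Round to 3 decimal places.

k = 0.464

Let Y = ln P. Fitting Y = k·ln h + ln C by least squares:
Over the data: Σln h = 9.2183, Σ(ln h)² = 15.5987, Σln P = 10.5411, Σln h·ln P = 16.8620.
Normal system: [[15.5987, 9.2183]; [9.2183, 6]]·[k, ln C]ᵀ = [16.8620, 10.5411]ᵀ.
Solving (det = 8.6152): k = 0.46441, ln C = 1.04334.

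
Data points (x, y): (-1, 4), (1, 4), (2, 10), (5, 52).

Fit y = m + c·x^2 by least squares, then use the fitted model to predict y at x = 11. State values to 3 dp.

Sums needed: Σ1 = 4, Σx^2 = 31, Σx^2·x^2 = 643.
For Mᵀy: Σy = 70, Σx^2·y = 1348.
Determinant 4·643 − 31² = 1611.
m = (70·643 − 31·1348)/1611 = 2; c = (4·1348 − 31·70)/1611 = 2.
At x = 11: ŷ = (2)·(1) + (2)·(121) = 244.

ŷ = 244.000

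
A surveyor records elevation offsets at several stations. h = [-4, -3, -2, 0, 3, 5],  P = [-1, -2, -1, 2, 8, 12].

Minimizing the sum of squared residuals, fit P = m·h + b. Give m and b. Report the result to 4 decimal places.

m = 1.5756, b = 3.2626

Normal-equation sums: Σh·h = 63, Σh = -1, Σ1 = 6.
And Σh·P = 96, ΣP = 18.
So MᵀM·[m, b]ᵀ = MᵀP: [[63, -1]; [-1, 6]]·[m, b]ᵀ = [96, 18]ᵀ.
Eliminating b: 6·(row 1) − (-1)·(row 2) gives 377·m = 6·96 − (-1)·18 = 594, so m = 594/377.
Then b = (18 − (-1)·(594/377))/6 = 1230/377.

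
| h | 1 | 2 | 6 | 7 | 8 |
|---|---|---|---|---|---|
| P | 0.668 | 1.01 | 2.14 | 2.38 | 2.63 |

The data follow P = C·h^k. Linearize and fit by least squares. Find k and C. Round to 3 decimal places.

k = 0.662, C = 0.656

With ln Pᵢ as the transformed response and ln hᵢ as the regressor:
Σln h = 6.5103, Σ(ln h)² = 11.8015, Σln P = 2.2014, Σln h·ln P = 5.0682.
Equations: 11.8015·k + 6.5103·ln C = 5.0682;  6.5103·k + 5·ln C = 2.2014.
Slope k = (n·Σln h·ln P − Σln h·Σln P)/(n·Σ(ln h)² − (Σln h)²) = (5·5.0682 − 6.5103·2.2014)/16.6240 = 0.66225; ln C = (Σln P − k·Σln h)/n = -0.42201, so C = exp(-0.42201) = 0.65573.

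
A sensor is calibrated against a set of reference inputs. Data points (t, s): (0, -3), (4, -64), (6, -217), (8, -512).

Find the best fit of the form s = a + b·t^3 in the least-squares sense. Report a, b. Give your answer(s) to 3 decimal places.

a = -1.731, b = -0.996

Sums needed: Σ1 = 4, Σt^3 = 792, Σt^3·t^3 = 312896.
For Mᵀs: Σs = -796, Σt^3·s = -313112.
Eliminating b: 312896·(row 1) − 792·(row 2) gives 624320·a = 312896·(-796) − 792·(-313112) = -1080512, so a = -16883/9755.
Then b = ((-313112) − 792·(-16883/9755))/312896 = -9719/9755.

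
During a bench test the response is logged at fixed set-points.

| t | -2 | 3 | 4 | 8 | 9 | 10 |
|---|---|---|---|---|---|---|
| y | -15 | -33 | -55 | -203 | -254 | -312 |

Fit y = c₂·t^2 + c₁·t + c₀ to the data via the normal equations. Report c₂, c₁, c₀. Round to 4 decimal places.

Compute the Gram sums: Σt^2·t^2 = 21010, Σt^2·t = 2324, Σt^2 = 274, Σt·t = 274, Σt = 32, Σ1 = 6.
And Σt^2·y = -66003, Σt·y = -7319, Σy = -872.
Inverting the 3×3 Gram matrix, [c₂, c₁, c₀]ᵀ = [-605335/200796, -32875/50199, -279129/66932]ᵀ.

c₂ = -3.0147, c₁ = -0.6549, c₀ = -4.1703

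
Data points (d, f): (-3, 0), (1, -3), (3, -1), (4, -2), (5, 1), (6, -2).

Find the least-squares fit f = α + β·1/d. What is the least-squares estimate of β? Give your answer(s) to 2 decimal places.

β = -2.27

Normal-equation sums: Σ1 = 6, Σ1/d = 97/60, Σ1/d·1/d = 541/400.
Moment sums: Σf = -7, Σ1/d·f = -119/30.
Δ = 6·(541/400) − (97/60)² = 3961/720.
α = ((-7)·(541/400) − (97/60)·(-119/30))/(3961/720) = -10997/19805; β = (6·(-119/30) − (97/60)·(-7))/(3961/720) = -8988/3961.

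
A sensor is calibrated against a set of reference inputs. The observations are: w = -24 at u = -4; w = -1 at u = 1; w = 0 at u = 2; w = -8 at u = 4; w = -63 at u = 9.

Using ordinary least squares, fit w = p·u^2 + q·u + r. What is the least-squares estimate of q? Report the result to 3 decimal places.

From the data, Σu^2·u^2 = 7090, Σu^2·u = 738, Σu^2 = 118, Σu·u = 118, Σu = 12, Σ1 = 5.
Right-hand side: Σu^2·w = -5616, Σu·w = -504, Σw = -96.
Row-reducing yields p = -54507/55369, q = 108081/55369, r = -36114/55369.

q = 1.952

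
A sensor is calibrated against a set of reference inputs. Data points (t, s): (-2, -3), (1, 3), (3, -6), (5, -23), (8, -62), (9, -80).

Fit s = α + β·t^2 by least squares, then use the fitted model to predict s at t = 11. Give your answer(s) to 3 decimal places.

Sums needed: Σ1 = 6, Σt^2 = 184, Σt^2·t^2 = 11380.
Right-hand side: Σs = -171, Σt^2·s = -11086.
Determinant 6·11380 − 184² = 34424.
α = ((-171)·11380 − 184·(-11086))/34424 = 23461/8606; β = (6·(-11086) − 184·(-171))/34424 = -8763/8606.
At t = 11: ŝ = (23461/8606)·(1) + (-8763/8606)·(121) = -518431/4303.

ŝ = -120.481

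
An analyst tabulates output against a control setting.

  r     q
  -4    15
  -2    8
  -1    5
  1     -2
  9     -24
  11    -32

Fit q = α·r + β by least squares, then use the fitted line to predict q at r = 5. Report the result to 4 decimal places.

With design matrix X, XᵀX = [[224, 14]; [14, 6]] and Xᵀq = [-651, -30]ᵀ.
Eliminating β: 6·(row 1) − 14·(row 2) gives 1148·α = 6·(-651) − 14·(-30) = -3486, so α = -249/82.
Then β = ((-30) − 14·(-249/82))/6 = 171/82.
At r = 5: q̂ = (-249/82)·(5) + (171/82)·(1) = -537/41.

q̂ = -13.0976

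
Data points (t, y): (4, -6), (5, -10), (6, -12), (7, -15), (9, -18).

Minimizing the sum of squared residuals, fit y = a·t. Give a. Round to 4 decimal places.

With design matrix X, XᵀX = [[207]] and Xᵀy = [-413]ᵀ.
a = (-413)/207 = -1.99517.

a = -1.9952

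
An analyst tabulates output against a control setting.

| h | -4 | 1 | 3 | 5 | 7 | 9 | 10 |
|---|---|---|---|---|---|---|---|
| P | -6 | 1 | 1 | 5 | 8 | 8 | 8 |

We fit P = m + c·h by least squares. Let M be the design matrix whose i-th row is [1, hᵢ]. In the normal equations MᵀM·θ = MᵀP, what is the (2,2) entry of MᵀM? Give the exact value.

Row 2 ↔ basis h, column 2 ↔ basis h, so (MᵀM)_{2,2} = Σᵢ (h)·(h) = (-4)·(-4) + (1)·(1) + (3)·(3) + (5)·(5) + (7)·(7) + (9)·(9) + (10)·(10) = 281.

281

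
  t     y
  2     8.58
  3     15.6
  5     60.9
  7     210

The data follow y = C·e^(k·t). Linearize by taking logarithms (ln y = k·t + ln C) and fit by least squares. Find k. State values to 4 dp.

k = 0.6452

With ln yᵢ as the transformed response and tᵢ as the regressor:
Sums: Σt = 17.0000, Σ(t)² = 87.0000, Σln y = 14.3530, Σt·ln y = 70.5166.
Normal system: [[87.0000, 17.0000]; [17.0000, 4]]·[k, ln C]ᵀ = [70.5166, 14.3530]ᵀ.
Slope k = (n·Σt·ln y − Σt·Σln y)/(n·Σ(t)² − (Σt)²) = (4·70.5166 − 17.0000·14.3530)/59.0000 = 0.64516; ln C = (Σln y − k·Σt)/n = 0.84632.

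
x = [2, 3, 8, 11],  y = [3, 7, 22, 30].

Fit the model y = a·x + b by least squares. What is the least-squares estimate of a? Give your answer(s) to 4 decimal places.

a = 2.9815

With design matrix M, MᵀM = [[198, 24]; [24, 4]] and Mᵀy = [533, 62]ᵀ.
Δ = 198·4 − 24² = 216.
a = (533·4 − 24·62)/216 = 161/54; b = (198·62 − 24·533)/216 = -43/18.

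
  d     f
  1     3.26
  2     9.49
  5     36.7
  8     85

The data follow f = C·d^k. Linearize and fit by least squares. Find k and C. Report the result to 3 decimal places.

Linearized form: ln f = k·ln d + ln C. From the 4 transformed points,
Σln d = 4.3820, Σ(ln d)² = 7.3948, Σln f = 11.4774, Σln d·ln f = 16.5964.
Equations: 7.3948·k + 4.3820·ln C = 16.5964;  4.3820·k + 4·ln C = 11.4774.
Δ = 7.3948·4 − (4.3820)² = 10.3771; k = (16.5964·4 − 4.3820·11.4774)/10.3771 = 1.55067, ln C = (7.3948·11.4774 − 4.3820·16.5964)/10.3771 = 1.17058, so C = exp(1.17058) = 3.22387.

k = 1.551, C = 3.224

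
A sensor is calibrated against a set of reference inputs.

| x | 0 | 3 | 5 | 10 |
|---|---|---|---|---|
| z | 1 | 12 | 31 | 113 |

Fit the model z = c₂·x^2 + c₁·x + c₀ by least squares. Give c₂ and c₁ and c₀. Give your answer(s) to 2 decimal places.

Normal-equation sums: Σx^2·x^2 = 10706, Σx^2·x = 1152, Σx^2 = 134, Σx·x = 134, Σx = 18, Σ1 = 4.
Moment sums: Σx^2·z = 12183, Σx·z = 1321, Σz = 157.
Normal equations: [[10706, 1152, 134]; [1152, 134, 18]; [134, 18, 4]]·[c₂, c₁, c₀]ᵀ = [12183, 1321, 157]ᵀ.
Solving the 3×3 system (Gaussian elimination) gives c₂ = 5917/5620, c₁ = 3869/5620, c₀ = 991/1124.

c₂ = 1.05, c₁ = 0.69, c₀ = 0.88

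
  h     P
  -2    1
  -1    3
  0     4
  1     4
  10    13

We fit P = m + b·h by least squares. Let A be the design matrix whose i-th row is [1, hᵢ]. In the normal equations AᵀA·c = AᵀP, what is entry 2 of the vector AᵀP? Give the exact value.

Entry 2 ↔ basis h, so (AᵀP)_{2} = Σᵢ (h)·Pᵢ = (-2)·(1) + (-1)·(3) + (0)·(4) + (1)·(4) + (10)·(13) = 129.

129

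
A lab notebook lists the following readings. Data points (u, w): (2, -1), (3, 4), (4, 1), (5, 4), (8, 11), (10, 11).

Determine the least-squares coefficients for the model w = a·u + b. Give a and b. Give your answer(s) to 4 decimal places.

With design matrix X, XᵀX = [[218, 32]; [32, 6]] and Xᵀw = [232, 30]ᵀ.
Δ = 218·6 − 32² = 284.
a = (232·6 − 32·30)/284 = 108/71; b = (218·30 − 32·232)/284 = -221/71.

a = 1.5211, b = -3.1127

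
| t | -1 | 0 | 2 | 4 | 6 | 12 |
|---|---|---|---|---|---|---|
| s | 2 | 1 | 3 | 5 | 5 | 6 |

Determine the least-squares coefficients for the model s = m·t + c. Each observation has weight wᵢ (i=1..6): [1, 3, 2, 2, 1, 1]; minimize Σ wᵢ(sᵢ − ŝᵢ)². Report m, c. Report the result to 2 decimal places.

m = 0.43, c = 1.95

XᵀWX·[m, c]ᵀ = XᵀWs reads: 221·m + 29·c = 152;  29·m + 10·c = 32.
Δ = 221·10 − 29² = 1369.
m = (152·10 − 29·32)/1369 = 16/37; c = (221·32 − 29·152)/1369 = 72/37.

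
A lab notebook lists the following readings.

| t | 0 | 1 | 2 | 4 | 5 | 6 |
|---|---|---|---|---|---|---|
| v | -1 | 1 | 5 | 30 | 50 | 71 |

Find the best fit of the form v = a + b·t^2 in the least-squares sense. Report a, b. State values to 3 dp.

Compute the Gram sums: Σ1 = 6, Σt^2 = 82, Σt^2·t^2 = 2194.
And Σv = 156, Σt^2·v = 4307.
Normal equations: [[6, 82]; [82, 2194]]·[a, b]ᵀ = [156, 4307]ᵀ.
Δ = 6·2194 − 82² = 6440.
a = (156·2194 − 82·4307)/6440 = -1091/644; b = (6·4307 − 82·156)/6440 = 1305/644.

a = -1.694, b = 2.026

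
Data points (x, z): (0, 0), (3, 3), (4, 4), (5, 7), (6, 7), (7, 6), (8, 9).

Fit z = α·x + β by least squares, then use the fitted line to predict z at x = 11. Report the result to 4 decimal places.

Compute the Gram sums: Σx·x = 199, Σx = 33, Σ1 = 7.
And Σx·z = 216, Σz = 36.
Δ = 199·7 − 33² = 304.
α = (216·7 − 33·36)/304 = 81/76; β = (199·36 − 33·216)/304 = 9/76.
At x = 11: ẑ = (81/76)·(11) + (9/76)·(1) = 225/19.

ẑ = 11.8421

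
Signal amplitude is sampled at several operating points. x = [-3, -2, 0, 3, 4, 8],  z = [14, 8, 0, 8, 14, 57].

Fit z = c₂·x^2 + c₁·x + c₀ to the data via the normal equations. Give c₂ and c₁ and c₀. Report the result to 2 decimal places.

c₂ = 1.00, c₁ = -1.04, c₀ = 1.55

From the data, Σx^2·x^2 = 4530, Σx^2·x = 568, Σx^2 = 102, Σx·x = 102, Σx = 10, Σ1 = 6.
Right-hand side: Σx^2·z = 4102, Σx·z = 478, Σz = 101.
Normal equations: [[4530, 568, 102]; [568, 102, 10]; [102, 10, 6]]·[c₂, c₁, c₀]ᵀ = [4102, 478, 101]ᵀ.
Solving the 3×3 system (Gaussian elimination) gives c₂ = 120409/120282, c₁ = -41701/40094, c₀ = 186299/120282.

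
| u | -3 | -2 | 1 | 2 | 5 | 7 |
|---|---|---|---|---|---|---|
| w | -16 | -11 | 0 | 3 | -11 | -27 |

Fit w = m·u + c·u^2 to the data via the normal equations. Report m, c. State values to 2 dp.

From the data, Σu·u = 92, Σu·u^2 = 442, Σu^2·u^2 = 3140.
And Σu·w = -168, Σu^2·w = -1774.
AᵀA·[m, c]ᵀ = Aᵀw becomes [[92, 442]; [442, 3140]]·[m, c]ᵀ = [-168, -1774]ᵀ.
Eliminating c: 3140·(row 1) − 442·(row 2) gives 93516·m = 3140·(-168) − 442·(-1774) = 256588, so m = 64147/23379.
Then c = ((-1774) − 442·(64147/23379))/3140 = -22238/23379.

m = 2.74, c = -0.95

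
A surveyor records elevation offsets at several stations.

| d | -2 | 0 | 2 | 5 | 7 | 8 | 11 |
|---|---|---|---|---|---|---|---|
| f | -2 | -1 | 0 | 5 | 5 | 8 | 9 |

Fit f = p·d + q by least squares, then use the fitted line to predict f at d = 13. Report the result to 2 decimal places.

Setting ∂/∂p … = 0 gives: 267·p + 31·q = 227;  31·p + 7·q = 24.
(Σd·d = 267, Σd = 31, Σ1 = 7, Σd·f = 227, Σf = 24.)
Eliminating q: 7·(row 1) − 31·(row 2) gives 908·p = 7·227 − 31·24 = 845, so p = 845/908.
Then q = (24 − 31·(845/908))/7 = -629/908.
At d = 13: f̂ = (845/908)·(13) + (-629/908)·(1) = 2589/227.

f̂ = 11.41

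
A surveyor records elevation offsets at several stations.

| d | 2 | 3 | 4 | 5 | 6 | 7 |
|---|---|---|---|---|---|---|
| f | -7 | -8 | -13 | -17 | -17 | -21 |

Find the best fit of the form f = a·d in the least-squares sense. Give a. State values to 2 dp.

With design matrix M, MᵀM = [[139]] and Mᵀf = [-424]ᵀ.
a = (-424)/139 = -3.05036.

a = -3.05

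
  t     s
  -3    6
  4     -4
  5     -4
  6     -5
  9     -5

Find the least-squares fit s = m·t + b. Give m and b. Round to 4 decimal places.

Entries of MᵀM: Σt·t = 167, Σt = 21, Σ1 = 5.
For Mᵀs: Σt·s = -129, Σs = -12.
Normal equations: [[167, 21]; [21, 5]]·[m, b]ᵀ = [-129, -12]ᵀ.
Eliminating b: 5·(row 1) − 21·(row 2) gives 394·m = 5·(-129) − 21·(-12) = -393, so m = -393/394.
Then b = ((-12) − 21·(-393/394))/5 = 705/394.

m = -0.9975, b = 1.7893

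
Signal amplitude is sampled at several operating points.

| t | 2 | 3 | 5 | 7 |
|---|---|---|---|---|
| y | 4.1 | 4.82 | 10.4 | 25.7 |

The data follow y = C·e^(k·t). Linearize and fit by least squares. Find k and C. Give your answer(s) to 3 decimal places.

Let Y = ln y. Fitting Y = k·t + ln C by least squares:
Over the data: Σt = 17.0000, Σ(t)² = 87.0000, Σln y = 8.5721, Σt·ln y = 41.9748.
Normal system: [[87.0000, 17.0000]; [17.0000, 4]]·[k, ln C]ᵀ = [41.9748, 8.5721]ᵀ.
Slope k = (n·Σt·ln y − Σt·Σln y)/(n·Σ(t)² − (Σt)²) = (4·41.9748 − 17.0000·8.5721)/59.0000 = 0.37583; ln C = (Σln y − k·Σt)/n = 0.54573, so C = exp(0.54573) = 1.72587.

k = 0.376, C = 1.726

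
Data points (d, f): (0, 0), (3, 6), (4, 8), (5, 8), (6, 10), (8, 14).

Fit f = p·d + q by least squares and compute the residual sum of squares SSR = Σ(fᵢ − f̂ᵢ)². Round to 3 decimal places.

SSR = 2.143

MᵀM·[p, q]ᵀ = Mᵀf reads: 150·p + 26·q = 262;  26·p + 6·q = 46.
(Σd·d = 150, Σd = 26, Σ1 = 6, Σd·f = 262, Σf = 46.)
Eliminating q: 6·(row 1) − 26·(row 2) gives 224·p = 6·262 − 26·46 = 376, so p = 47/28.
Then q = (46 − 26·(47/28))/6 = 11/28.
Residuals: -11/28, 4/7, 25/28, -11/14, -13/28, 5/28; SSR = 15/7.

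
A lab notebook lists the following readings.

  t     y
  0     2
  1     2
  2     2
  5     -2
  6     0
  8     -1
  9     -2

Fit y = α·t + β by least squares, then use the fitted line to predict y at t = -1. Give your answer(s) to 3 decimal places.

ŷ = 2.678

Compute the Gram sums: Σt·t = 211, Σt = 31, Σ1 = 7.
Moment sums: Σt·y = -30, Σy = 1.
Δ = 211·7 − 31² = 516.
α = ((-30)·7 − 31·1)/516 = -241/516; β = (211·1 − 31·(-30))/516 = 1141/516.
At t = -1: ŷ = (-241/516)·(-1) + (1141/516)·(1) = 691/258.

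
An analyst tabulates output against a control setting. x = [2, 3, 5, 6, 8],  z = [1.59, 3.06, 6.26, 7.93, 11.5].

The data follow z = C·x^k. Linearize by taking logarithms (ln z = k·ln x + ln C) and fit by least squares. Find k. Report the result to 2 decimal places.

Taking logs, ln z = k·ln x + ln C, so regress ln z on ln x.
Σln x = 7.2724, Σ(ln x)² = 11.8122, Σln z = 7.9293, Σln x·ln z = 13.2910.
Normal system: [[11.8122, 7.2724]; [7.2724, 5]]·[k, ln C]ᵀ = [13.2910, 7.9293]ᵀ.
Δ = 11.8122·5 − (7.2724)² = 6.1731; k = (13.2910·5 − 7.2724·7.9293)/6.1731 = 1.42386, ln C = (11.8122·7.9293 − 7.2724·13.2910)/6.1731 = -0.48511.

k = 1.42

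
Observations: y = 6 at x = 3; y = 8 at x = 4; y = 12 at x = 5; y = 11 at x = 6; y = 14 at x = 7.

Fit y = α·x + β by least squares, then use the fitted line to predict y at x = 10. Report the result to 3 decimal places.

ŷ = 19.700

Normal-equation sums: Σx·x = 135, Σx = 25, Σ1 = 5.
Moment sums: Σx·y = 274, Σy = 51.
MᵀM·[α, β]ᵀ = Mᵀy becomes [[135, 25]; [25, 5]]·[α, β]ᵀ = [274, 51]ᵀ.
Determinant 135·5 − 25² = 50.
α = (274·5 − 25·51)/50 = 19/10; β = (135·51 − 25·274)/50 = 7/10.
At x = 10: ŷ = (19/10)·(10) + (7/10)·(1) = 197/10.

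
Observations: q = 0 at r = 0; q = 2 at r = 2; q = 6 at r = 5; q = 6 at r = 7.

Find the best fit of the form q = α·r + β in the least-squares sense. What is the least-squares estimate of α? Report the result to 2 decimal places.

α = 0.93

Forming MᵀM = [[78, 14]; [14, 4]] and Mᵀq = [76, 14]ᵀ gives MᵀM·[α, β]ᵀ = Mᵀq.
Eliminating β: 4·(row 1) − 14·(row 2) gives 116·α = 4·76 − 14·14 = 108, so α = 27/29.
Then β = (14 − 14·(27/29))/4 = 7/29.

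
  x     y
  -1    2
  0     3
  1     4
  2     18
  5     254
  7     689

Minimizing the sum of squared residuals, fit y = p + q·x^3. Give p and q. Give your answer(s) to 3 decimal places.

p = 2.905, q = 2.001

From the data, Σ1 = 6, Σx^3 = 476, Σx^3·x^3 = 133340.
For Mᵀy: Σy = 970, Σx^3·y = 268223.
MᵀM·[p, q]ᵀ = Mᵀy becomes [[6, 476]; [476, 133340]]·[p, q]ᵀ = [970, 268223]ᵀ.
Δ = 6·133340 − 476² = 573464.
p = (970·133340 − 476·268223)/573464 = 416413/143366; q = (6·268223 − 476·970)/573464 = 573809/286732.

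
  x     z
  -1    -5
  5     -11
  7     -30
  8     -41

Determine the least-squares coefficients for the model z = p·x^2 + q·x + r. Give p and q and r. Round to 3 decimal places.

p = -0.998, q = 2.939, r = -1.039

Sums needed: Σx^2·x^2 = 7123, Σx^2·x = 979, Σx^2 = 139, Σx·x = 139, Σx = 19, Σ1 = 4.
For Mᵀz: Σx^2·z = -4374, Σx·z = -588, Σz = -87.
Normal equations: [[7123, 979, 139]; [979, 139, 19]; [139, 19, 4]]·[p, q, r]ᵀ = [-4374, -588, -87]ᵀ.
Inverting the 3×3 Gram matrix, [p, q, r]ᵀ = [-451/452, 6643/2260, -587/565]ᵀ.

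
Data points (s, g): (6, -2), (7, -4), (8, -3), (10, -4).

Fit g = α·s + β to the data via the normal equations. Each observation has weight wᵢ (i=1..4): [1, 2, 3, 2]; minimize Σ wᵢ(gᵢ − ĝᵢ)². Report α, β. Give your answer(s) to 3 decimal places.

α = -0.286, β = -1.089

Forming AᵀWA = [[526, 64]; [64, 8]] and AᵀWg = [-220, -27]ᵀ gives AᵀWA·[α, β]ᵀ = AᵀWg.
Δ = 526·8 − 64² = 112.
α = ((-220)·8 − 64·(-27))/112 = -2/7; β = (526·(-27) − 64·(-220))/112 = -61/56.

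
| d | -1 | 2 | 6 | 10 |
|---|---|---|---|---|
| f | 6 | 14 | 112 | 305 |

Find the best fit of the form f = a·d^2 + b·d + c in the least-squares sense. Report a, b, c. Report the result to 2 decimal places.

Normal-equation sums: Σd^2·d^2 = 11313, Σd^2·d = 1223, Σd^2 = 141, Σd·d = 141, Σd = 17, Σ1 = 4.
And Σd^2·f = 34594, Σd·f = 3744, Σf = 437.
Normal equations: [[11313, 1223, 141]; [1223, 141, 17]; [141, 17, 4]]·[a, b, c]ᵀ = [34594, 3744, 437]ᵀ.
Row-reducing yields a = 28487/9400, b = -2423/47000, c = 62107/23500.

a = 3.03, b = -0.05, c = 2.64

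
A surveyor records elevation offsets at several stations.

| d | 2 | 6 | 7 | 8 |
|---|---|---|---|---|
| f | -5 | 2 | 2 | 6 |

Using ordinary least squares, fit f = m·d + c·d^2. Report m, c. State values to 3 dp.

m = -2.502, c = 0.414

MᵀM·[m, c]ᵀ = Mᵀf reads: 153·m + 1079·c = 64;  1079·m + 7809·c = 534.
Eliminating c: 7809·(row 1) − 1079·(row 2) gives 30536·m = 7809·64 − 1079·534 = -76410, so m = -38205/15268.
Then c = (534 − 1079·(-38205/15268))/7809 = 6323/15268.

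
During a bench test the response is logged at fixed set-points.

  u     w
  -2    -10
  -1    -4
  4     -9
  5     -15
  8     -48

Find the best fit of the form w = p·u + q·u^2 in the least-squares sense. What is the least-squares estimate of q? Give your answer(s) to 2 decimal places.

From the data, Σu·u = 110, Σu·u^2 = 692, Σu^2·u^2 = 4994.
Moment sums: Σu·w = -471, Σu^2·w = -3635.
So XᵀX·[p, q]ᵀ = Xᵀw: [[110, 692]; [692, 4994]]·[p, q]ᵀ = [-471, -3635]ᵀ.
Δ = 110·4994 − 692² = 70476.
p = ((-471)·4994 − 692·(-3635))/70476 = 81623/35238; q = (110·(-3635) − 692·(-471))/70476 = -36959/35238.

q = -1.05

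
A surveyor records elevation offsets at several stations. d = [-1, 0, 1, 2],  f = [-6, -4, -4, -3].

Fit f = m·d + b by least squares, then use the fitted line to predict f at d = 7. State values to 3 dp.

Forming AᵀA = [[6, 2]; [2, 4]] and Aᵀf = [-4, -17]ᵀ gives AᵀA·[m, b]ᵀ = Aᵀf.
Δ = 6·4 − 2² = 20.
m = ((-4)·4 − 2·(-17))/20 = 9/10; b = (6·(-17) − 2·(-4))/20 = -47/10.
At d = 7: f̂ = (9/10)·(7) + (-47/10)·(1) = 8/5.

f̂ = 1.600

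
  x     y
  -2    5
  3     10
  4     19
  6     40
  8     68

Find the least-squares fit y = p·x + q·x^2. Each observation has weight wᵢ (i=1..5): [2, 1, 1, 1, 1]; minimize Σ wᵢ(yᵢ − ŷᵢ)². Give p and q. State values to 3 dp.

p = 0.104, q = 1.066

Normal-equation sums: Σwᵢ·x·x = 133, Σwᵢ·x·x^2 = 803, Σwᵢ·x^2·x^2 = 5761.
Right-hand side: Σwᵢ·x·y = 870, Σwᵢ·x^2·y = 6226.
MᵀWM·[p, q]ᵀ = MᵀWy becomes [[133, 803]; [803, 5761]]·[p, q]ᵀ = [870, 6226]ᵀ.
Determinant 133·5761 − 803² = 121404.
p = (870·5761 − 803·6226)/121404 = 3148/30351; q = (133·6226 − 803·870)/121404 = 32362/30351.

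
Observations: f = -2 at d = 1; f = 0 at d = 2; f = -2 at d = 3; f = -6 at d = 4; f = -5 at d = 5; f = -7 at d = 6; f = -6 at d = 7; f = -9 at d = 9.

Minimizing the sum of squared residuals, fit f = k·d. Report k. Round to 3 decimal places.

The normal equations are: 221·k = -222.
k = (-222)/221 = -1.00452.

k = -1.005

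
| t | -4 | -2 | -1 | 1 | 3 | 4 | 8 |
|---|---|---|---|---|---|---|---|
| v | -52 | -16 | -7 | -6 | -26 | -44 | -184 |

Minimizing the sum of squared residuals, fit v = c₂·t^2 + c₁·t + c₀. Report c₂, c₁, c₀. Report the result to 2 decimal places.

Forming AᵀA = [[4707, 531, 111]; [531, 111, 9]; [111, 9, 7]] and Aᵀv = [-13623, -1485, -335]ᵀ gives AᵀA·[c₂, c₁, c₀]ᵀ = Aᵀv.
Inverting the 3×3 Gram matrix, [c₂, c₁, c₀]ᵀ = [-27026/9219, 2596/3073, -7551/3073]ᵀ.

c₂ = -2.93, c₁ = 0.84, c₀ = -2.46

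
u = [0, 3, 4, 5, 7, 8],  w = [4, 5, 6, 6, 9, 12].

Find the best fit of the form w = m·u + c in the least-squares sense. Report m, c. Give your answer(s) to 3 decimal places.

From the data, Σu·u = 163, Σu = 27, Σ1 = 6.
Moment sums: Σu·w = 228, Σw = 42.
Eliminating c: 6·(row 1) − 27·(row 2) gives 249·m = 6·228 − 27·42 = 234, so m = 78/83.
Then c = (42 − 27·(78/83))/6 = 230/83.

m = 0.940, c = 2.771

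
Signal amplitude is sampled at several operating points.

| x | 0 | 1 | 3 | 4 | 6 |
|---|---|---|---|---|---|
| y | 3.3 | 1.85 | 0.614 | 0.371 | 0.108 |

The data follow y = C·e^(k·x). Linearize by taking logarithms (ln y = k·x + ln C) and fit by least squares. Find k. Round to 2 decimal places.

Taking logs, ln y = k·x + ln C, so regress ln y on x.
Σx = 14.0000, Σ(x)² = 62.0000, Σln y = -1.8958, Σx·ln y = -18.1681.
Normal system: [[62.0000, 14.0000]; [14.0000, 5]]·[k, ln C]ᵀ = [-18.1681, -1.8958]ᵀ.
Δ = 62.0000·5 − (14.0000)² = 114.0000; k = (-18.1681·5 − 14.0000·-1.8958)/114.0000 = -0.56402, ln C = (62.0000·-1.8958 − 14.0000·-18.1681)/114.0000 = 1.20010.

k = -0.56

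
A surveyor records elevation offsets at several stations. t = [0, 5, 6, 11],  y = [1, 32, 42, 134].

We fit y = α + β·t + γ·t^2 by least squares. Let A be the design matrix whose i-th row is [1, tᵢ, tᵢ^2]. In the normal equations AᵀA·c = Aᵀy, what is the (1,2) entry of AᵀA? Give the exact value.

22

Row 1 ↔ basis 1, column 2 ↔ basis t, so (AᵀA)_{1,2} = Σᵢ t = (1)·(0) + (1)·(5) + (1)·(6) + (1)·(11) = 22.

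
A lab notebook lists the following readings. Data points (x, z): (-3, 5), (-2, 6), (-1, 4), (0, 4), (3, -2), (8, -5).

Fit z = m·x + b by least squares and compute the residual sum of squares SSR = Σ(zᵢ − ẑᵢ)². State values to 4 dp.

Forming AᵀA = [[87, 5]; [5, 6]] and Aᵀz = [-77, 12]ᵀ gives AᵀA·[m, b]ᵀ = Aᵀz.
Δ = 87·6 − 5² = 497.
m = ((-77)·6 − 5·12)/497 = -522/497; b = (87·12 − 5·(-77))/497 = 1429/497.
Residuals: -510/497, 509/497, 37/497, 559/497, -857/497, 262/497; SSR = 3292/497.

SSR = 6.6237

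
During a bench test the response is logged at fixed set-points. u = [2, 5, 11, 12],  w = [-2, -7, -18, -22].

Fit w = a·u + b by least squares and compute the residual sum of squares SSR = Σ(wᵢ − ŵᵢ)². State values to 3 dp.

SSR = 2.457

Compute the Gram sums: Σu·u = 294, Σu = 30, Σ1 = 4.
For Mᵀw: Σu·w = -501, Σw = -49.
MᵀM·[a, b]ᵀ = Mᵀw becomes [[294, 30]; [30, 4]]·[a, b]ᵀ = [-501, -49]ᵀ.
Eliminating b: 4·(row 1) − 30·(row 2) gives 276·a = 4·(-501) − 30·(-49) = -534, so a = -89/46.
Then b = ((-49) − 30·(-89/46))/4 = 52/23.
Residuals: -9/23, 19/46, 47/46, -24/23; SSR = 113/46.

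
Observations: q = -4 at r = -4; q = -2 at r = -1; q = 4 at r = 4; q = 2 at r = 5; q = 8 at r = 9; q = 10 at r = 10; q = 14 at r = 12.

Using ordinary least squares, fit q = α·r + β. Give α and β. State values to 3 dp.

α = 1.077, β = -0.813

Entries of XᵀX: Σr·r = 383, Σr = 35, Σ1 = 7.
For Xᵀq: Σr·q = 384, Σq = 32.
So XᵀX·[α, β]ᵀ = Xᵀq: [[383, 35]; [35, 7]]·[α, β]ᵀ = [384, 32]ᵀ.
det = 383·7 − 35² = 1456.
α = (384·7 − 35·32)/1456 = 14/13; β = (383·32 − 35·384)/1456 = -74/91.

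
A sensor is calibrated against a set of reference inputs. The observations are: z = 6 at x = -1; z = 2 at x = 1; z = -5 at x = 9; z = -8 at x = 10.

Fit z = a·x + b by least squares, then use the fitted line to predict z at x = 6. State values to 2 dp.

ẑ = -2.67

Setting ∂/∂a … = 0 gives: 183·a + 19·b = -129;  19·a + 4·b = -5.
det = 183·4 − 19² = 371.
a = ((-129)·4 − 19·(-5))/371 = -421/371; b = (183·(-5) − 19·(-129))/371 = 1536/371.
At x = 6: ẑ = (-421/371)·(6) + (1536/371)·(1) = -990/371.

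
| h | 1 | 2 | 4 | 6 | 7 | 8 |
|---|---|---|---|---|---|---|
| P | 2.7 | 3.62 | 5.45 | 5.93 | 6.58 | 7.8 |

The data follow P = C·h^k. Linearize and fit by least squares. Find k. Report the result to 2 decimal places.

With ln Pᵢ as the transformed response and ln hᵢ as the regressor:
AᵀA = [[13.7233, 7.8966]; [7.8966, 6]], rhs = [14.3693, 9.6935]ᵀ  (here Σln h = 7.8966, Σ(ln h)² = 13.7233, Σln P = 9.6935, Σln h·ln P = 14.3693).
Slope k = (n·Σln h·ln P − Σln h·Σln P)/(n·Σ(ln h)² − (Σln h)²) = (6·14.3693 − 7.8966·9.6935)/19.9843 = 0.48390; ln C = (Σln P − k·Σln h)/n = 0.97873.

k = 0.48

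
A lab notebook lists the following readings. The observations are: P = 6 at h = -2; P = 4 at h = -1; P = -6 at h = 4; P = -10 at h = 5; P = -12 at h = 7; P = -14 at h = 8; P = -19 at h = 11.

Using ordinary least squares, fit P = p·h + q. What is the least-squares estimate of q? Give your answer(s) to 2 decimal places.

q = 1.67

The normal system XᵀX·[p, q]ᵀ = XᵀP is [[280, 32]; [32, 7]]·[p, q]ᵀ = [-495, -51]ᵀ.
Eliminating q: 7·(row 1) − 32·(row 2) gives 936·p = 7·(-495) − 32·(-51) = -1833, so p = -47/24.
Then q = ((-51) − 32·(-47/24))/7 = 5/3.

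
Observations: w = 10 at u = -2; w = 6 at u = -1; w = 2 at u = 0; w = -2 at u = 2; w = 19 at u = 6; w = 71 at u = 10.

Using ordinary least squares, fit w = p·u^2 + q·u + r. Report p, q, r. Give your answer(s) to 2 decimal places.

p = 1.00, q = -3.02, r = 1.02

Sums needed: Σu^2·u^2 = 11329, Σu^2·u = 1215, Σu^2 = 145, Σu·u = 145, Σu = 15, Σ1 = 6.
Right-hand side: Σu^2·w = 7822, Σu·w = 794, Σw = 106.
Row-reducing yields p = 17177/17162, q = -258823/85810, r = 8748/8581.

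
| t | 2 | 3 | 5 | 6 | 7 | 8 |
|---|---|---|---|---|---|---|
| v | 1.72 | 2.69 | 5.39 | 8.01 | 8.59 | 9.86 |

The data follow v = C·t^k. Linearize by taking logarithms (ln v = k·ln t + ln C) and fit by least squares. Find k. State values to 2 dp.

k = 1.31

Taking logs, ln v = k·ln t + ln C, so regress ln v on ln t.
AᵀA = [[15.5987, 9.2183]; [9.2183, 6]], rhs = [16.8459, 9.7362]ᵀ  (here Σln t = 9.2183, Σ(ln t)² = 15.5987, Σln v = 9.7362, Σln t·ln v = 16.8459).
Solving (det = 8.6152): k = 1.31448, ln C = -0.39685.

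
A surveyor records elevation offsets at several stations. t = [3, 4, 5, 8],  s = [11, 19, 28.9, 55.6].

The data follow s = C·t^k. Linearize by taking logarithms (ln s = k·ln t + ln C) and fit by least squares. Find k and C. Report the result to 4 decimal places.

Taking logs, ln s = k·ln t + ln C, so regress ln s on ln t.
Σln t = 6.1738, Σ(ln t)² = 10.0431, Σln s = 12.7244, Σln t·ln s = 20.4857.
Equations: 10.0431·k + 6.1738·ln C = 20.4857;  6.1738·k + 4·ln C = 12.7244.
Δ = 10.0431·4 − (6.1738)² = 2.0569; k = (20.4857·4 − 6.1738·12.7244)/2.0569 = 1.64583, ln C = (10.0431·12.7244 − 6.1738·20.4857)/2.0569 = 0.64083, so C = exp(0.64083) = 1.89806.

k = 1.6458, C = 1.8981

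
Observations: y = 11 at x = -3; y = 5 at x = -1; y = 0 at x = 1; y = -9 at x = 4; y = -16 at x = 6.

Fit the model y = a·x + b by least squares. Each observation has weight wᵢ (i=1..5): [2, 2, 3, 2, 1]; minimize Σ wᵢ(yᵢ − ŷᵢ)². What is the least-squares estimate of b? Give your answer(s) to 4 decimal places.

AᵀWA·[a, b]ᵀ = AᵀWy reads: 91·a + 9·b = -244;  9·a + 10·b = -2.
Determinant 91·10 − 9² = 829.
a = ((-244)·10 − 9·(-2))/829 = -2422/829; b = (91·(-2) − 9·(-244))/829 = 2014/829.

b = 2.4294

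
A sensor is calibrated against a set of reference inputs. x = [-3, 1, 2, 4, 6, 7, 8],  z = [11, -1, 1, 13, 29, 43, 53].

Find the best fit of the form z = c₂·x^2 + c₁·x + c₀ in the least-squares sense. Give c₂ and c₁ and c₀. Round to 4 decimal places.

Compute the Gram sums: Σx^2·x^2 = 8147, Σx^2·x = 1117, Σx^2 = 179, Σx·x = 179, Σx = 25, Σ1 = 7.
For Aᵀz: Σx^2·z = 6853, Σx·z = 919, Σz = 149.
So AᵀA·[c₂, c₁, c₀]ᵀ = Aᵀz: [[8147, 1117, 179]; [1117, 179, 25]; [179, 25, 7]]·[c₂, c₁, c₀]ᵀ = [6853, 919, 149]ᵀ.
Row-reducing yields c₂ = 38579/40269, c₁ = -31783/40269, c₀ = -5285/13423.

c₂ = 0.9580, c₁ = -0.7893, c₀ = -0.3937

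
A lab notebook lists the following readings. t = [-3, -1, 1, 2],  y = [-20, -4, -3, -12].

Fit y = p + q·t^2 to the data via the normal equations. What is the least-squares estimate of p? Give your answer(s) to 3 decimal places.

p = -1.965

Forming XᵀX = [[4, 15]; [15, 99]] and Xᵀy = [-39, -235]ᵀ gives XᵀX·[p, q]ᵀ = Xᵀy.
det = 4·99 − 15² = 171.
p = ((-39)·99 − 15·(-235))/171 = -112/57; q = (4·(-235) − 15·(-39))/171 = -355/171.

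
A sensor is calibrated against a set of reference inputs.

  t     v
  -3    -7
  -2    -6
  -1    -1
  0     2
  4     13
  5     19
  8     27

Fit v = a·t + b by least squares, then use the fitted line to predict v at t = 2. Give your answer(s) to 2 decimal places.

v̂ = 8.08

Setting ∂/∂a … = 0 gives: 119·a + 11·b = 397;  11·a + 7·b = 47.
Determinant 119·7 − 11² = 712.
a = (397·7 − 11·47)/712 = 1131/356; b = (119·47 − 11·397)/712 = 613/356.
At t = 2: v̂ = (1131/356)·(2) + (613/356)·(1) = 2875/356.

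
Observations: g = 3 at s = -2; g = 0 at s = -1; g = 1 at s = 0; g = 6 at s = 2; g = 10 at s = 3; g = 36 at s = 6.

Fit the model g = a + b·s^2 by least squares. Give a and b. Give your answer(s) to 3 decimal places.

Sums needed: Σ1 = 6, Σs^2 = 54, Σs^2·s^2 = 1410.
Right-hand side: Σg = 56, Σs^2·g = 1422.
So MᵀM·[a, b]ᵀ = Mᵀg: [[6, 54]; [54, 1410]]·[a, b]ᵀ = [56, 1422]ᵀ.
Δ = 6·1410 − 54² = 5544.
a = (56·1410 − 54·1422)/5544 = 181/462; b = (6·1422 − 54·56)/5544 = 153/154.

a = 0.392, b = 0.994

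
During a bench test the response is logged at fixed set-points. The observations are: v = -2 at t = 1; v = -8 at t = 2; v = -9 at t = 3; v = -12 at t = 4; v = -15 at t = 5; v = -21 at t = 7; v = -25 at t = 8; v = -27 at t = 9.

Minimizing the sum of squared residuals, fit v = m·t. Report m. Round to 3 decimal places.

m = -3.044

Compute the Gram sums: Σt·t = 249.
And Σt·v = -758.
Normal equations: [[249]]·[m]ᵀ = [-758]ᵀ.
Hence m = -758 / 249 ≈ -3.04418.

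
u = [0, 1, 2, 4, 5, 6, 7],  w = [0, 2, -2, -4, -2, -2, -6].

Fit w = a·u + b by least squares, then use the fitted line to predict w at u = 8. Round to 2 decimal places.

The normal system XᵀX·[a, b]ᵀ = Xᵀw is [[131, 25]; [25, 7]]·[a, b]ᵀ = [-82, -14]ᵀ.
Determinant 131·7 − 25² = 292.
a = ((-82)·7 − 25·(-14))/292 = -56/73; b = (131·(-14) − 25·(-82))/292 = 54/73.
At u = 8: ŵ = (-56/73)·(8) + (54/73)·(1) = -394/73.

ŵ = -5.40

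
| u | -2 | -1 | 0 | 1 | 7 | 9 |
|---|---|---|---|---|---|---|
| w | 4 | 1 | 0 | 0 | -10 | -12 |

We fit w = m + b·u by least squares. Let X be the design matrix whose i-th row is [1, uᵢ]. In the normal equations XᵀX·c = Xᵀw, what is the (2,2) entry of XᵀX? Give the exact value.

136

Row 2 ↔ basis u, column 2 ↔ basis u, so (XᵀX)_{2,2} = Σᵢ (u)·(u) = (-2)·(-2) + (-1)·(-1) + (0)·(0) + (1)·(1) + (7)·(7) + (9)·(9) = 136.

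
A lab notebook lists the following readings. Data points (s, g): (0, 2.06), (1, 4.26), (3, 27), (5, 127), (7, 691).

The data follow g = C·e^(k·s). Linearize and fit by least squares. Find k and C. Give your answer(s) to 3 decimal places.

Taking logs, ln g = k·s + ln C, so regress ln g on s.
XᵀX = [[84.0000, 16.0000]; [16.0000, 5]], rhs = [81.3247, 16.8501]ᵀ  (here Σs = 16.0000, Σ(s)² = 84.0000, Σln g = 16.8501, Σs·ln g = 81.3247).
Slope k = (n·Σs·ln g − Σs·Σln g)/(n·Σ(s)² − (Σs)²) = (5·81.3247 − 16.0000·16.8501)/164.0000 = 0.83550; ln C = (Σln g − k·Σs)/n = 0.69644, so C = exp(0.69644) = 2.00660.

k = 0.835, C = 2.007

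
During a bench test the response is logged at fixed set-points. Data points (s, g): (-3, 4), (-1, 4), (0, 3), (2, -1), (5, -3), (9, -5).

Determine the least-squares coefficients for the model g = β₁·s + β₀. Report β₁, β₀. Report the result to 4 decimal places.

Entries of AᵀA: Σs·s = 120, Σs = 12, Σ1 = 6.
And Σs·g = -78, Σg = 2.
AᵀA·[β₁, β₀]ᵀ = Aᵀg becomes [[120, 12]; [12, 6]]·[β₁, β₀]ᵀ = [-78, 2]ᵀ.
Determinant 120·6 − 12² = 576.
β₁ = ((-78)·6 − 12·2)/576 = -41/48; β₀ = (120·2 − 12·(-78))/576 = 49/24.

β₁ = -0.8542, β₀ = 2.0417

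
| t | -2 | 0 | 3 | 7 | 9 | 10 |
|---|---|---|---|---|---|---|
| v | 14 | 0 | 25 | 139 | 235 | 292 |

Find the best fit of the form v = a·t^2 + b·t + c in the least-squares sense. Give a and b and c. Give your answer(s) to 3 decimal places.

a = 3.024, b = -1.106, c = -0.013

With design matrix A, AᵀA = [[19059, 2091, 243]; [2091, 243, 27]; [243, 27, 6]] and Aᵀv = [55327, 6055, 705]ᵀ.
Solving the 3×3 system (Gaussian elimination) gives a = 15742/5205, b = -1151/1041, c = -22/1735.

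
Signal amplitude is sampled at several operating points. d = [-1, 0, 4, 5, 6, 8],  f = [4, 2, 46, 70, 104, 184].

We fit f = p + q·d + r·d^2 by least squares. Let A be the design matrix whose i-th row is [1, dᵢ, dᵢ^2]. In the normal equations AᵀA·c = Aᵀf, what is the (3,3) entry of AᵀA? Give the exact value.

6274

Row 3 ↔ basis d^2, column 3 ↔ basis d^2, so (AᵀA)_{3,3} = Σᵢ (d^2)·(d^2) = (1)·(1) + (0)·(0) + (16)·(16) + (25)·(25) + (36)·(36) + (64)·(64) = 6274.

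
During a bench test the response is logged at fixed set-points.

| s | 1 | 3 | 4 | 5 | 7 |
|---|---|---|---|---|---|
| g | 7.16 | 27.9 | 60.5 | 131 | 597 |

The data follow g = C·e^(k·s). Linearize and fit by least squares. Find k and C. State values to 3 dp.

Linearized form: ln g = k·s + ln C. From the 5 transformed points,
Σs = 20.0000, Σ(s)² = 100.0000, Σln g = 20.6669, Σs·ln g = 97.4844.
Equations: 100.0000·k + 20.0000·ln C = 97.4844;  20.0000·k + 5·ln C = 20.6669.
Solving (det = 100.0000): k = 0.74084, ln C = 1.17002, so C = exp(1.17002) = 3.22206.

k = 0.741, C = 3.222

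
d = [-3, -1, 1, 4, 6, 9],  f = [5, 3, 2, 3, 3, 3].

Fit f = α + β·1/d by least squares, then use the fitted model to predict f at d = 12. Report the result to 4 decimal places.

From the data, Σ1 = 6, Σ1/d = 7/36, Σ1/d·1/d = 2869/1296.
Right-hand side: Σf = 19, Σ1/d·f = -13/12.
So AᵀA·[α, β]ᵀ = Aᵀf: [[6, 7/36]; [7/36, 2869/1296]]·[α, β]ᵀ = [19, -13/12]ᵀ.
Eliminating β: (2869/1296)·(row 1) − (7/36)·(row 2) gives (17165/1296)·α = (2869/1296)·19 − (7/36)·(-13/12) = 3424/81, so α = 54784/17165.
Then β = ((-13/12) − (7/36)·(54784/17165))/(2869/1296) = -13212/17165.
At d = 12: f̂ = (54784/17165)·(1) + (-13212/17165)·(1/12) = 53683/17165.

f̂ = 3.1275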